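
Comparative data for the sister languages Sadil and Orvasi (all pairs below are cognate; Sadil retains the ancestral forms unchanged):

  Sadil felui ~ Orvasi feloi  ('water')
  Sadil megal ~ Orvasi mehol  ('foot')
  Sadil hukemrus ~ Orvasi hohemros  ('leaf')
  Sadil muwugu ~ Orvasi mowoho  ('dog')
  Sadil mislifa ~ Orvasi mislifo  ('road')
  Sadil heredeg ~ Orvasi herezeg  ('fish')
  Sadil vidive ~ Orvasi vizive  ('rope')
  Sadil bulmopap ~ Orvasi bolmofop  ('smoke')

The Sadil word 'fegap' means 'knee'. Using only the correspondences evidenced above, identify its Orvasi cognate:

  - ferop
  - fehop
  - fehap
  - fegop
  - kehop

megal ~ mehol — Sadil g corresponds to Orvasi h between vowels (before a back vowel).
bulmopap ~ bolmofop — Sadil a corresponds to Orvasi o after a consonant, before a labial obstruent.
Applying these to Sadil 'fegap':
  fegap → fehap   (g→h between vowels (before a back vowel))
  fehap → fehop   (a→o after a consonant, before a labial obstruent)
So the Orvasi cognate is 'fehop'.

fehop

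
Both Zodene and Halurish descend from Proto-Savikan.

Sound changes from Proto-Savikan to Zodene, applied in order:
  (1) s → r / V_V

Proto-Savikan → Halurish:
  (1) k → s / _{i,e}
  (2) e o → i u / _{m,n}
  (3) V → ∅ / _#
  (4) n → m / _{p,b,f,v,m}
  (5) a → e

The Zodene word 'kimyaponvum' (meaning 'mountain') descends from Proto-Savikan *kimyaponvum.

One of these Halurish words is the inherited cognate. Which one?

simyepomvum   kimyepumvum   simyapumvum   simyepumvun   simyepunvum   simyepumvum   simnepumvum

Halurish: *kimyaponvum > simyaponvum > simyapunvum > simyapumvum > simyepumvum  (by palatalisation, pre-nasal raising, nasal place assimilation, vowel merger)

simyepumvum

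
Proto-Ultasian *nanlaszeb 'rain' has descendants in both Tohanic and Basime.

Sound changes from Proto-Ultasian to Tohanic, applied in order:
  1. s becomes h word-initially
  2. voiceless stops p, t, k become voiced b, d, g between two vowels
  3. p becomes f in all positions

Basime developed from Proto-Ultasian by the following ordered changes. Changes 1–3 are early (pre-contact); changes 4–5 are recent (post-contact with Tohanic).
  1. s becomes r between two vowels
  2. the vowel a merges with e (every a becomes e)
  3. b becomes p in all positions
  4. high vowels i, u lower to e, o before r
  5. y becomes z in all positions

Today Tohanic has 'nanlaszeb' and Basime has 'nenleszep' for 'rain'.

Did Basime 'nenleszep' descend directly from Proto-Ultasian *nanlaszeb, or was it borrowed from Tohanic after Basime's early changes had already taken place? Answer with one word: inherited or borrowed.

If inherited, *nanlaszeb would pass through all of Basime's changes:
Basime: start from *nanlaszeb.
  rule 1: no change — nanlaszeb
  rule 2 (vowel merger): nanlaszeb → nenleszeb
  rule 3 (unconditioned shift): nenleszeb → nenleszep
  rule 4: no change — nenleszep
  rule 5: no change — nenleszep
  ⇒ Basime nenleszep
If borrowed from Tohanic 'nanlaszeb' after the early changes, it would undergo only the recent ones:
  rule 4 (pre-rhotic lowering): no change (nanlaszeb)
  rule 5 (unconditioned shift): no change (nanlaszeb)
  ⇒ as a loan: nanlaszeb
Basime 'nenleszep' matches the inherited outcome exactly, so it is an inherited cognate, not a loan.

inherited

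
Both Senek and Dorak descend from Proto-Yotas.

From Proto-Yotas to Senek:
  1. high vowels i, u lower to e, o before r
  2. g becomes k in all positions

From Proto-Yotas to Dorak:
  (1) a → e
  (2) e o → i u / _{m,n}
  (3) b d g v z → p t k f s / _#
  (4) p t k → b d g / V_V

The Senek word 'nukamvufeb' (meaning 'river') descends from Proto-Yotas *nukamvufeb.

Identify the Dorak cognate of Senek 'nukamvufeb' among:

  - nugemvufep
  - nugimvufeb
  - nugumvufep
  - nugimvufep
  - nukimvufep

Dorak: *nukamvufeb > nukemvufeb > nukimvufeb > nukimvufep > nugimvufep  (by vowel merger, pre-nasal raising, final devoicing, intervocalic voicing)
Among the options, 'nugimvufep' alone shows every Dorak change applied in order.

nugimvufep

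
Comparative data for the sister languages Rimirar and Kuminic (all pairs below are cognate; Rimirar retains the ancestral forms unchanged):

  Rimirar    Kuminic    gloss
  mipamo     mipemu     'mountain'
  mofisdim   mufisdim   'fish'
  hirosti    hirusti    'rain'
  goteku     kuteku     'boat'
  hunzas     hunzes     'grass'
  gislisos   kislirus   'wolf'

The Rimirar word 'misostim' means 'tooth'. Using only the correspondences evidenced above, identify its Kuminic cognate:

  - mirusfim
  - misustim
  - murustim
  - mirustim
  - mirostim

gislisos ~ kislirus — Rimirar s corresponds to Kuminic r between vowels (before a back vowel).
hirosti ~ hirusti, goteku ~ kuteku — Rimirar o corresponds to Kuminic u after a consonant, before a consonant other than r, m, n, p, b, f, v.
Applying these to Rimirar 'misostim':
  misostim → mirostim   (s→r between vowels (before a back vowel))
  mirostim → mirustim   (o→u after a consonant, before a consonant other than r, m, n, p, b, f, v)
So the Kuminic cognate is 'mirustim'.

mirustim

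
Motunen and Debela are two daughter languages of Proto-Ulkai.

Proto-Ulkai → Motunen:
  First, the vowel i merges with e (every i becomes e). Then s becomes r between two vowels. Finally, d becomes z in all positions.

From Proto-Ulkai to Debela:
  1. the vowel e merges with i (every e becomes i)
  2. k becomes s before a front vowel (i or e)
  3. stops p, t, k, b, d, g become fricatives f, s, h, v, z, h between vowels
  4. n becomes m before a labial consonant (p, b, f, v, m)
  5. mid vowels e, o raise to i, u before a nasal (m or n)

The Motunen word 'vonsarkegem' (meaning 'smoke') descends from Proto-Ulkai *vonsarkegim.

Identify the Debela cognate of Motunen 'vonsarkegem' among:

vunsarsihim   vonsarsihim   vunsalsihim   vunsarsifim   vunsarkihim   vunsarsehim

vunsarsihim

Debela: *vonsarkegim
  vonsarkegim → vonsarkigim   [vowel merger]
  vonsarkigim → vonsarsigim   [palatalisation]
  vonsarsigim → vonsarsihim   [intervocalic lenition]
  vonsarsihim (rule 4 does not apply)
  vonsarsihim → vunsarsihim   [pre-nasal raising]
  giving Debela vunsarsihim.
Only 'vunsarsihim' matches the regular Debela development of *vonsarkegim.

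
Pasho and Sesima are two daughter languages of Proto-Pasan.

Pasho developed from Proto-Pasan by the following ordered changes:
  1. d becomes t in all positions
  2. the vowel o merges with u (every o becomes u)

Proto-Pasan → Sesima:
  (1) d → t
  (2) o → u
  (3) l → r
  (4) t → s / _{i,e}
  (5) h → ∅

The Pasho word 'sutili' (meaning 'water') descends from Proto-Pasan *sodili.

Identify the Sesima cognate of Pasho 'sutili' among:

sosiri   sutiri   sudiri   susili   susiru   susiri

Sesima: start from *sodili.
  rule 1 (unconditioned shift): sodili → sotili
  rule 2 (vowel merger): sotili → sutili
  rule 3 (unconditioned shift): sutili → sutiri
  rule 4 (palatalisation): sutiri → susiri
  rule 5: no change — susiri
  ⇒ Sesima susiri
Among the options, 'susiri' alone shows every Sesima change applied in order.

susiri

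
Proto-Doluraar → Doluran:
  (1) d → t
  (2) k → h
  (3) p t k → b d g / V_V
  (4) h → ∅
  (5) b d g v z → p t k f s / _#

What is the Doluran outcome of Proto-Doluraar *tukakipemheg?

tuaibemek

Doluran: start from *tukakipemheg.
  rule 1: no change — tukakipemheg
  rule 2 (unconditioned shift): tukakipemheg → tuhahipemheg
  rule 3 (intervocalic voicing): tuhahipemheg → tuhahibemheg
  rule 4 (h-loss): tuhahibemheg → tuaibemeg
  rule 5 (final devoicing): tuaibemeg → tuaibemek
  ⇒ Doluran tuaibemek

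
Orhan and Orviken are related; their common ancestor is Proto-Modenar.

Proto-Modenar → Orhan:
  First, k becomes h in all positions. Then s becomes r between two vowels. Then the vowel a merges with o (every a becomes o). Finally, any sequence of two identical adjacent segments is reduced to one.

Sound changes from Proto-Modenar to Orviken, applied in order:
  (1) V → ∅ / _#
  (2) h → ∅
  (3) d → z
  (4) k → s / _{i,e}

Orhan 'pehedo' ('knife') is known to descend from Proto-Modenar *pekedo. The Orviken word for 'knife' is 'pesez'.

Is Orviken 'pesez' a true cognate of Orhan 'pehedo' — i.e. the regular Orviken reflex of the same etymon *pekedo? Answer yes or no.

yes

Derive the expected Orviken reflex of *pekedo:
Orviken: *pekedo > peked > pekez > pesez  (by apocope, unconditioned shift, palatalisation)
Orviken 'pesez' matches the regular reflex exactly, so the pair is cognate.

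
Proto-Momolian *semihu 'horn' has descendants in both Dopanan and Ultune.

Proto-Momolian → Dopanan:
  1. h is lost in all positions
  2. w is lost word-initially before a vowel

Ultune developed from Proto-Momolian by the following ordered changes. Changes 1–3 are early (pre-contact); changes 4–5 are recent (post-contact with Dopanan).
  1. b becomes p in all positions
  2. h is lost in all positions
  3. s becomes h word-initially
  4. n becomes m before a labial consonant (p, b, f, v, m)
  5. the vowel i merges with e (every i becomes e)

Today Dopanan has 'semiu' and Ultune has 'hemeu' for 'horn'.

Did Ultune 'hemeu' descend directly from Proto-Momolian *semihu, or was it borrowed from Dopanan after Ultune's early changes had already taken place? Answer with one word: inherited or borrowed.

If inherited, *semihu would pass through all of Ultune's changes:
Ultune: *semihu
  semihu (rule 1 does not apply)
  semihu → semiu   [h-loss]
  semiu → hemiu   [debuccalisation]
  hemiu (rule 4 does not apply)
  hemiu → hemeu   [vowel merger]
  giving Ultune hemeu.
If borrowed from Dopanan 'semiu' after the early changes, it would undergo only the recent ones:
  rule 4 (nasal place assimilation): no change (semiu)
  rule 5 (vowel merger): semiu → semeu
  ⇒ as a loan: semeu
Ultune 'hemeu' matches the inherited outcome exactly, so it is an inherited cognate, not a loan.

inherited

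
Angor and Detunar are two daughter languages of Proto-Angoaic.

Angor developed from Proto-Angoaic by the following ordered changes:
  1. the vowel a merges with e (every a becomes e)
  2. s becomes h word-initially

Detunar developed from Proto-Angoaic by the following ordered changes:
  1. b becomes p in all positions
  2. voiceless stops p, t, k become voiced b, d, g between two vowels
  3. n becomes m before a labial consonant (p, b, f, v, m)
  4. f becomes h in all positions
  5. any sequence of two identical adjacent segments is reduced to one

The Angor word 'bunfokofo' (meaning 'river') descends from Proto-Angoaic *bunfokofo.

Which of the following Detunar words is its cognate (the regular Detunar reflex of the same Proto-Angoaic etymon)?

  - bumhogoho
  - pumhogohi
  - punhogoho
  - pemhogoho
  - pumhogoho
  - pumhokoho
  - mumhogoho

Detunar: *bunfokofo > punfokofo > punfogofo > pumfogofo > pumhogoho  (by unconditioned shift, intervocalic voicing, nasal place assimilation, unconditioned shift)
Among the options, 'pumhogoho' alone shows every Detunar change applied in order.

pumhogoho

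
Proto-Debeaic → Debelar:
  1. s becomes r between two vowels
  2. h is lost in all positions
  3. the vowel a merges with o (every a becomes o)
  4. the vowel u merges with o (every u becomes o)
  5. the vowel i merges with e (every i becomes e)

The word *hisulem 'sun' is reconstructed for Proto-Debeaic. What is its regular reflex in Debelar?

Debelar: *hisulem > hirulem > irulem > irolem > erolem  (by rhotacism, h-loss, vowel merger, vowel merger)

erolem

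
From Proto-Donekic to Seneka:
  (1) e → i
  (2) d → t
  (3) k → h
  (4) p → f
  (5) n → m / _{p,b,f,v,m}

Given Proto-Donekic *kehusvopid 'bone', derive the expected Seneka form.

hihusvofit

Seneka: *kehusvopid
  kehusvopid → kihusvopid   [vowel merger]
  kihusvopid → kihusvopit   [unconditioned shift]
  kihusvopit → hihusvopit   [unconditioned shift]
  hihusvopit → hihusvofit   [unconditioned shift]
  hihusvofit (rule 5 does not apply)
  giving Seneka hihusvofit.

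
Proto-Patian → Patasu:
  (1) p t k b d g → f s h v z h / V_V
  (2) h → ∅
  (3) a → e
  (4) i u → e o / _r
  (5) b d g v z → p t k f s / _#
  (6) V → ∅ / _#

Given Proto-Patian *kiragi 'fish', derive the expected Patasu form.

kere

Patasu: *kiragi > kirahi > kirai > kirei > kerei > kere  (by intervocalic lenition, h-loss, vowel merger, pre-rhotic lowering, apocope)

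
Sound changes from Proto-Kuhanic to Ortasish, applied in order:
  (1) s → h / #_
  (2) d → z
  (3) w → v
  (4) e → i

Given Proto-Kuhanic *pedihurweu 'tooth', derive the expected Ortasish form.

pizihurviu

Ortasish: *pedihurweu > pezihurweu > pezihurveu > pizihurviu  (by unconditioned shift, unconditioned shift, vowel merger)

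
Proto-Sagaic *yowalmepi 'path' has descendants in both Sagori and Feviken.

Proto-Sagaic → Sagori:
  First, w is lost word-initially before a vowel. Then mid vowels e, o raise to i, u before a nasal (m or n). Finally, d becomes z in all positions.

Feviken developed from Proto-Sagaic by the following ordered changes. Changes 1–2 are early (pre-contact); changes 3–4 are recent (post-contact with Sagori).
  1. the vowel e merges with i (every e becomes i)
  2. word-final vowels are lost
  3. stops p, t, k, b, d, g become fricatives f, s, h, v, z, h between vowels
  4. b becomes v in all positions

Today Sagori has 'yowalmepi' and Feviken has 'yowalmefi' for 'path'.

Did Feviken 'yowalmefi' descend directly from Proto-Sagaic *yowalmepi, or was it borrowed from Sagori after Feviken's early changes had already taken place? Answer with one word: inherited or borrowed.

If inherited, *yowalmepi would pass through all of Feviken's changes:
Feviken: start from *yowalmepi.
  rule 1 (vowel merger): yowalmepi → yowalmipi
  rule 2 (apocope): yowalmipi → yowalmip
  rule 3: no change — yowalmip
  rule 4: no change — yowalmip
  ⇒ Feviken yowalmip
If borrowed from Sagori 'yowalmepi' after the early changes, it would undergo only the recent ones:
  rule 3 (intervocalic lenition): yowalmepi → yowalmefi
  rule 4 (unconditioned shift): no change (yowalmefi)
  ⇒ as a loan: yowalmefi
Feviken 'yowalmefi' matches the loan outcome 'yowalmefi', not the inherited 'yowalmip' — it skipped the early Feviken changes, so it was borrowed from Sagori.

borrowed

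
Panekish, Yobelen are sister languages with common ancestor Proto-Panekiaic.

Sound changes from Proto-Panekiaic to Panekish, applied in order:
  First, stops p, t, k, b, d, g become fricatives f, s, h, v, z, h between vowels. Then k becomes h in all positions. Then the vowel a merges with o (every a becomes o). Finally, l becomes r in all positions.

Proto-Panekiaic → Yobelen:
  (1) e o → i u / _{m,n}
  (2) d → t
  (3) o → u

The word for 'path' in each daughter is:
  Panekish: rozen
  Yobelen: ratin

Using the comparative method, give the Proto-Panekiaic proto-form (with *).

Position 2: Panekish has o, Yobelen has a. Yobelen preserves a here (none of its changes turn any other segment into a), so the proto-segment is *a.
Position 3: Panekish has z, Yobelen has t. Taking the neighbouring segments as reconstructed: Panekish z could go back to *d or *z; Yobelen t could go back to *t or *d — the one source consistent with every daughter is *d.
Continuing position by position gives *raden; check it forward:
Panekish: start from *raden.
  rule 1 (intervocalic lenition): raden → razen
  rule 2: no change — razen
  rule 3 (vowel merger): razen → rozen
  rule 4: no change — rozen
  ⇒ Panekish rozen
Yobelen: start from *raden.
  rule 1 (pre-nasal raising): raden → radin
  rule 2 (unconditioned shift): radin → ratin
  rule 3: no change — ratin
  ⇒ Yobelen ratin
No other proto-form is consistent with every reflex, so the reconstruction is *raden.

*raden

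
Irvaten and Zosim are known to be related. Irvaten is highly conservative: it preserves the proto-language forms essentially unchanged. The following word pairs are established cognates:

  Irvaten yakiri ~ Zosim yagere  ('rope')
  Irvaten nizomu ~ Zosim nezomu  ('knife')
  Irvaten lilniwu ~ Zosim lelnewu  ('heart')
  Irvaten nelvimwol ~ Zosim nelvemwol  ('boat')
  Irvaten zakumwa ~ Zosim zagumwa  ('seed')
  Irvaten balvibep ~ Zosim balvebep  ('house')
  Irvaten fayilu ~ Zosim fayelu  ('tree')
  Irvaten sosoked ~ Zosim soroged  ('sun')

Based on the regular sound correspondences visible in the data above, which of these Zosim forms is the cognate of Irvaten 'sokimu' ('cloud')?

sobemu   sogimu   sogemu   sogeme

yakiri ~ yagere — Irvaten k corresponds to Zosim g between vowels (before a front vowel).
nelvimwol ~ nelvemwol — Irvaten i corresponds to Zosim e after a consonant, before a nasal.
Applying these to Irvaten 'sokimu':
  sokimu → sogimu   (k→g between vowels (before a front vowel))
  sogimu → sogemu   (i→e after a consonant, before a nasal)
So the Zosim cognate is 'sogemu'.

sogemu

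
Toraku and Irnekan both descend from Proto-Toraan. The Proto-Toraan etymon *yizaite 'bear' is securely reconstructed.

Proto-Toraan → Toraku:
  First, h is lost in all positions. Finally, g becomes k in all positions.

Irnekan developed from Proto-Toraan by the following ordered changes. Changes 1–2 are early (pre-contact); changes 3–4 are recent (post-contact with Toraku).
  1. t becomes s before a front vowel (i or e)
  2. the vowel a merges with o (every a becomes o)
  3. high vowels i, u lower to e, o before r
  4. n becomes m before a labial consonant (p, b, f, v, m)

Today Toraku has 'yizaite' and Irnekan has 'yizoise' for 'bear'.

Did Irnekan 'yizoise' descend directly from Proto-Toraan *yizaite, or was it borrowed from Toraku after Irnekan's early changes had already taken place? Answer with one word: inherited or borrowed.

If inherited, *yizaite would pass through all of Irnekan's changes:
Irnekan: *yizaite
  yizaite → yizaise   [palatalisation]
  yizaise → yizoise   [vowel merger]
  yizoise (rule 3 does not apply)
  yizoise (rule 4 does not apply)
  giving Irnekan yizoise.
If borrowed from Toraku 'yizaite' after the early changes, it would undergo only the recent ones:
  rule 3 (pre-rhotic lowering): no change (yizaite)
  rule 4 (nasal place assimilation): no change (yizaite)
  ⇒ as a loan: yizaite
Irnekan 'yizoise' matches the inherited outcome exactly, so it is an inherited cognate, not a loan.

inherited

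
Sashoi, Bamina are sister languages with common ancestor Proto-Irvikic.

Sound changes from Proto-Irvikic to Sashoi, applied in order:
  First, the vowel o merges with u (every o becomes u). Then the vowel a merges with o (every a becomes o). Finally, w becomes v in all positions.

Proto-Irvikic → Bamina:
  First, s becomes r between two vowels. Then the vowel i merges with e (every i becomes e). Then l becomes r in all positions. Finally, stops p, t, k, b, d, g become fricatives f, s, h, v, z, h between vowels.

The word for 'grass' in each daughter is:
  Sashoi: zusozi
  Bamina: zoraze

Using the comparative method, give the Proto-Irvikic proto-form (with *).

Position 2: Sashoi has u, Bamina has o. Bamina preserves o here (none of its changes turn any other segment into o), so the proto-segment is *o.
Position 3: Sashoi has s, Bamina has r. Sashoi preserves s here (none of its changes turn any other segment into s), so the proto-segment is *s.
Verify the candidate proto-form against each daughter:
Sashoi: *zosazi
  zosazi → zusazi   [vowel merger]
  zusazi → zusozi   [vowel merger]
  zusozi (rule 3 does not apply)
  giving Sashoi zusozi.
Bamina: start from *zosazi.
  rule 1 (rhotacism): zosazi → zorazi
  rule 2 (vowel merger): zorazi → zoraze
  rule 3: no change — zoraze
  rule 4: no change — zoraze
  ⇒ Bamina zoraze
No other proto-form is consistent with every reflex, so the reconstruction is *zosazi.

*zosazi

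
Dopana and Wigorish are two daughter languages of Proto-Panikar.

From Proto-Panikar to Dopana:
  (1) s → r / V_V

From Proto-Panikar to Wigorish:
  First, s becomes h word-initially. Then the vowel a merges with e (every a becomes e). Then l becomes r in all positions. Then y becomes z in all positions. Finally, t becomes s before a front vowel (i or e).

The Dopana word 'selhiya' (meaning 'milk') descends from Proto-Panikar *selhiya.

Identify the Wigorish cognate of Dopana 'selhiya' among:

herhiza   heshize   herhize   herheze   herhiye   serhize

herhize

Wigorish: *selhiya
  selhiya → helhiya   [debuccalisation]
  helhiya → helhiye   [vowel merger]
  helhiye → herhiye   [unconditioned shift]
  herhiye → herhize   [unconditioned shift]
  herhize (rule 5 does not apply)
  giving Wigorish herhize.
Only 'herhize' matches the regular Wigorish development of *selhiya.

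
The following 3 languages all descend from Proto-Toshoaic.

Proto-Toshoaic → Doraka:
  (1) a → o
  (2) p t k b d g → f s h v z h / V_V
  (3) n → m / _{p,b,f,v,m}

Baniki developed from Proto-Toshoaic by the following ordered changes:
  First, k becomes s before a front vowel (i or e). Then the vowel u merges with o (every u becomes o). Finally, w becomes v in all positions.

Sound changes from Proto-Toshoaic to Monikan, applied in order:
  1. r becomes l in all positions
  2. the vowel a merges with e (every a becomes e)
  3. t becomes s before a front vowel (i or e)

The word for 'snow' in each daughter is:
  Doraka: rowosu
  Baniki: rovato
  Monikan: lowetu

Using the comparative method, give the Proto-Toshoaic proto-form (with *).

Position 4: Doraka has o, Baniki has a, Monikan has e. Baniki preserves a here (none of its changes turn any other segment into a), so the proto-segment is *a.
Position 5: Doraka has s, Baniki has t, Monikan has t. Baniki preserves t here (none of its changes turn any other segment into t), so the proto-segment is *t.
Position 1: Doraka has r, Baniki has r, Monikan has l. Doraka preserves r here (none of its changes turn any other segment into r), so the proto-segment is *r.
Verify the candidate proto-form against each daughter:
Doraka: *rowatu > rowotu > rowosu  (by vowel merger, intervocalic lenition)
Baniki: start from *rowatu.
  rule 1: no change — rowatu
  rule 2 (vowel merger): rowatu → rowato
  rule 3 (unconditioned shift): rowato → rovato
  ⇒ Baniki rovato
Monikan: start from *rowatu.
  rule 1 (unconditioned shift): rowatu → lowatu
  rule 2 (vowel merger): lowatu → lowetu
  rule 3: no change — lowetu
  ⇒ Monikan lowetu
No other proto-form is consistent with every reflex, so the reconstruction is *rowatu.

*rowatu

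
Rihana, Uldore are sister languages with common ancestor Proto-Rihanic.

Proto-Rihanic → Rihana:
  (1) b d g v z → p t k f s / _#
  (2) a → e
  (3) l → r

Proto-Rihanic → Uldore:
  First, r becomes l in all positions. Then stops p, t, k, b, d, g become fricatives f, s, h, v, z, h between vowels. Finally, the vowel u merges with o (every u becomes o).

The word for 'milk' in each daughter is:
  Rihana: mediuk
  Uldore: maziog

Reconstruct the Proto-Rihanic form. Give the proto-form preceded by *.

*madiug

Position 3: Rihana has d, Uldore has z. Rihana preserves d here (none of its changes turn any other segment into d), so the proto-segment is *d.
Position 5: Rihana has u, Uldore has o. Rihana preserves u here (none of its changes turn any other segment into u), so the proto-segment is *u.
Position 2: Rihana has e, Uldore has a. Uldore preserves a here (none of its changes turn any other segment into a), so the proto-segment is *a.
This points to *madiug. Verify forward in each daughter:
Rihana: *madiug
  madiug → madiuk   [final devoicing]
  madiuk → mediuk   [vowel merger]
  mediuk (rule 3 does not apply)
  giving Rihana mediuk.
Uldore: *madiug
  madiug (rule 1 does not apply)
  madiug → maziug   [intervocalic lenition]
  maziug → maziog   [vowel merger]
  giving Uldore maziog.
No other proto-form is consistent with every reflex, so the reconstruction is *madiug.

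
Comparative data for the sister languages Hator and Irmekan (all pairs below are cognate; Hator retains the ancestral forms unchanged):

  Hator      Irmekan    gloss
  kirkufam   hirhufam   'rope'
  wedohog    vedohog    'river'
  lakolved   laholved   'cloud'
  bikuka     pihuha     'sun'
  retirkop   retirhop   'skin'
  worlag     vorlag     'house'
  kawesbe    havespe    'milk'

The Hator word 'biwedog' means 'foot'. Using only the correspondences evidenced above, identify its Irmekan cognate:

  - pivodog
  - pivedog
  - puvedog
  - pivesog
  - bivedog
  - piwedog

pivedog

bikuka ~ pihuha — Hator b corresponds to Irmekan p word-initially before a front vowel.
kawesbe ~ havespe — Hator w corresponds to Irmekan v between vowels (before a front vowel).
Applying these to Hator 'biwedog':
  biwedog → piwedog   (b→p word-initially before a front vowel)
  piwedog → pivedog   (w→v between vowels (before a front vowel))
So the Irmekan cognate is 'pivedog'.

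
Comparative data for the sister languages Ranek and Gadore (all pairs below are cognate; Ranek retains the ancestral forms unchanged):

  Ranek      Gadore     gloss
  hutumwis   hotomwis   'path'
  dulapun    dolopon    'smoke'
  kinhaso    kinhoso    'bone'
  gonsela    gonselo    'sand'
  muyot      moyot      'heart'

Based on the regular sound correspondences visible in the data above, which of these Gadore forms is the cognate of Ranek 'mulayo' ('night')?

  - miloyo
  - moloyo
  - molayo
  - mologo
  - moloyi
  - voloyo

moloyo

hutumwis ~ hotomwis, dulapun ~ dolopon — Ranek u corresponds to Gadore o after a consonant, before a consonant other than r, m, n, p, b, f, v.
kinhaso ~ kinhoso — Ranek a corresponds to Gadore o after a consonant, before a consonant other than r, m, n, p, b, f, v.
Applying these to Ranek 'mulayo':
  mulayo → molayo   (u→o after a consonant, before a consonant other than r, m, n, p, b, f, v)
  molayo → moloyo   (a→o after a consonant, before a consonant other than r, m, n, p, b, f, v)
So the Gadore cognate is 'moloyo'.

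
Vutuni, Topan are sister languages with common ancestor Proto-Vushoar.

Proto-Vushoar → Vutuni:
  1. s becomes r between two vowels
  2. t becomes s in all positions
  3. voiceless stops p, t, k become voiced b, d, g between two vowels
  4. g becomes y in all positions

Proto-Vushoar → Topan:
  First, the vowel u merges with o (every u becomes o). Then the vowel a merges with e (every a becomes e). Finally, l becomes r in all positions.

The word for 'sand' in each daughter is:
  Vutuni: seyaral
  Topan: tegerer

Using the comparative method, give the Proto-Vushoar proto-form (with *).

*tegaral

Position 7: Vutuni has l, Topan has r. Vutuni preserves l here (none of its changes turn any other segment into l), so the proto-segment is *l.
Position 6: Vutuni has a, Topan has e. Vutuni preserves a here (none of its changes turn any other segment into a), so the proto-segment is *a.
Position 1: Vutuni has s, Topan has t. Topan preserves t here (none of its changes turn any other segment into t), so the proto-segment is *t.
This points to *tegaral. Verify forward in each daughter:
Vutuni: *tegaral > segaral > seyaral  (by unconditioned shift, unconditioned shift)
Topan: *tegaral
  tegaral (rule 1 does not apply)
  tegaral → tegerel   [vowel merger]
  tegerel → tegerer   [unconditioned shift]
  giving Topan tegerer.
Only *tegaral yields all of Vutuni seyaral, Topan tegerer.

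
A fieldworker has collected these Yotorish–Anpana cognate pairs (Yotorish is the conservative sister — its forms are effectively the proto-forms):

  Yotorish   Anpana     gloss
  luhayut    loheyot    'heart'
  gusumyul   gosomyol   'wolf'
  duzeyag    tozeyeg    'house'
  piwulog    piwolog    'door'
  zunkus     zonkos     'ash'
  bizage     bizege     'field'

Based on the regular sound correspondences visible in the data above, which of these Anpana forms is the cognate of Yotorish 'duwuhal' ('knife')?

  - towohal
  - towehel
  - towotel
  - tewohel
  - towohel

duzeyag ~ tozeyeg — Yotorish d corresponds to Anpana t word-initially before a back vowel.
luhayut ~ loheyot, gusumyul ~ gosomyol — Yotorish u corresponds to Anpana o after a consonant, before a consonant other than r, m, n, p, b, f, v.
luhayut ~ loheyot, duzeyag ~ tozeyeg — Yotorish a corresponds to Anpana e after a consonant, before a consonant other than r, m, n, p, b, f, v.
Applying these to Yotorish 'duwuhal':
  duwuhal → tuwuhal   (d→t word-initially before a back vowel)
  tuwuhal → towuhal   (u→o after a consonant, before a consonant other than r, m, n, p, b, f, v)
  towuhal → towohal   (u→o after a consonant, before a consonant other than r, m, n, p, b, f, v)
  towohal → towohel   (a→e after a consonant, before a consonant other than r, m, n, p, b, f, v)
So the Anpana cognate is 'towohel'.

towohel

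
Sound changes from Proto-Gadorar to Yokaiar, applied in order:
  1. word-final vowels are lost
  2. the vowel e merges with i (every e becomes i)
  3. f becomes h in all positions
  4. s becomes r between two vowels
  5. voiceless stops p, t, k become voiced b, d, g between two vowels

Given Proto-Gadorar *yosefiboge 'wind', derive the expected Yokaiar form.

yorihibog

Yokaiar: *yosefiboge
  yosefiboge → yosefibog   [apocope]
  yosefibog → yosifibog   [vowel merger]
  yosifibog → yosihibog   [unconditioned shift]
  yosihibog → yorihibog   [rhotacism]
  yorihibog (rule 5 does not apply)
  giving Yokaiar yorihibog.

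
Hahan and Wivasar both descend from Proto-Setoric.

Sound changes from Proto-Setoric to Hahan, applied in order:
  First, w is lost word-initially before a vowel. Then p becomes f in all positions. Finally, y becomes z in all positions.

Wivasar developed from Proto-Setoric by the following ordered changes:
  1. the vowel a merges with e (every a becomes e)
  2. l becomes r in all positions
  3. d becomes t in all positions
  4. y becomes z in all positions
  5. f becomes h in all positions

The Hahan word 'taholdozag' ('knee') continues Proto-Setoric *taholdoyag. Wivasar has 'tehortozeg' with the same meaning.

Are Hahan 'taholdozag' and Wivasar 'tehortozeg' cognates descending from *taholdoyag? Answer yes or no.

Derive the expected Wivasar reflex of *taholdoyag:
Wivasar: *taholdoyag
  taholdoyag → teholdoyeg   [vowel merger]
  teholdoyeg → tehordoyeg   [unconditioned shift]
  tehordoyeg → tehortoyeg   [unconditioned shift]
  tehortoyeg → tehortozeg   [unconditioned shift]
  tehortozeg (rule 5 does not apply)
  giving Wivasar tehortozeg.
Wivasar 'tehortozeg' matches the regular reflex exactly, so the pair is cognate.

yes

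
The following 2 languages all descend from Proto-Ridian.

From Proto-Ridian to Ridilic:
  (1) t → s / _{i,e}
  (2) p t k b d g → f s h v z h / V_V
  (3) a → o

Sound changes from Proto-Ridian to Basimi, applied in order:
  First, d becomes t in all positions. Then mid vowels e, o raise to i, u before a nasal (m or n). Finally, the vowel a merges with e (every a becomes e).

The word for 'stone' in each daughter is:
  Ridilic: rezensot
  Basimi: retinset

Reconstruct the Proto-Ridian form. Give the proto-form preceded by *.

Position 3: Ridilic has z, Basimi has t. Taking the neighbouring segments as reconstructed: Ridilic z could go back to *d or *z; Basimi t could go back to *t or *d — the one source consistent with every daughter is *d.
Position 7: Ridilic has o, Basimi has e. Taking the neighbouring segments as reconstructed: Ridilic o could go back to *a or *o; Basimi e could go back to *a or *e — the one source consistent with every daughter is *a.
Position 4: Ridilic has e, Basimi has i. Ridilic preserves e here (none of its changes turn any other segment into e), so the proto-segment is *e.
The remaining positions agree across the daughters. Check the candidate against every language:
Ridilic: start from *redensat.
  rule 1: no change — redensat
  rule 2 (intervocalic lenition): redensat → rezensat
  rule 3 (vowel merger): rezensat → rezensot
  ⇒ Ridilic rezensot
Basimi: start from *redensat.
  rule 1 (unconditioned shift): redensat → retensat
  rule 2 (pre-nasal raising): retensat → retinsat
  rule 3 (vowel merger): retinsat → retinset
  ⇒ Basimi retinset
No other proto-form is consistent with every reflex, so the reconstruction is *redensat.

*redensat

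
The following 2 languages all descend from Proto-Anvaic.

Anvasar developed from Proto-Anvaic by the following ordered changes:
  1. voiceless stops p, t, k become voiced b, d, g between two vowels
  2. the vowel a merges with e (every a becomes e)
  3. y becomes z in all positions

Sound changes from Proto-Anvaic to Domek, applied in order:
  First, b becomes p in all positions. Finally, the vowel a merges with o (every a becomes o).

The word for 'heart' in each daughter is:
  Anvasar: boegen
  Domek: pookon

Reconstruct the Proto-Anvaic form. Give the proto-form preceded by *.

*boakan

Position 1: Anvasar has b, Domek has p. Taking the neighbouring segments as reconstructed: Anvasar b can only go back to *b; Domek p could go back to *p or *b — the one source consistent with every daughter is *b.
Position 5: Anvasar has e, Domek has o. Taking the neighbouring segments as reconstructed: Anvasar e could go back to *a or *e; Domek o could go back to *a or *o — the one source consistent with every daughter is *a.
Position 3: Anvasar has e, Domek has o. Taking the neighbouring segments as reconstructed: Anvasar e could go back to *a or *e; Domek o could go back to *a or *o — the one source consistent with every daughter is *a.
This points to *boakan. Verify forward in each daughter:
Anvasar: start from *boakan.
  rule 1 (intervocalic voicing): boakan → boagan
  rule 2 (vowel merger): boagan → boegen
  rule 3: no change — boegen
  ⇒ Anvasar boegen
Domek: *boakan
  boakan → poakan   [unconditioned shift]
  poakan → pookon   [vowel merger]
  giving Domek pookon.
No other proto-form is consistent with every reflex, so the reconstruction is *boakan.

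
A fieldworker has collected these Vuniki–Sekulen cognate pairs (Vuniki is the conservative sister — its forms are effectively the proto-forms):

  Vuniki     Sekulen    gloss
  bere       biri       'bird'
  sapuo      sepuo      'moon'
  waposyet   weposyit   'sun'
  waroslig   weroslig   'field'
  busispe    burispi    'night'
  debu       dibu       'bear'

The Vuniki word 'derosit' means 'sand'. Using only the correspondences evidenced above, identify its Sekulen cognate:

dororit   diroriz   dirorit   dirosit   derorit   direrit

bere ~ biri — Vuniki e corresponds to Sekulen i after a consonant, before r.
busispe ~ burispi — Vuniki s corresponds to Sekulen r between vowels (before a front vowel).
Applying these to Vuniki 'derosit':
  derosit → dirosit   (e→i after a consonant, before r)
  dirosit → dirorit   (s→r between vowels (before a front vowel))
So the Sekulen cognate is 'dirorit'.

dirorit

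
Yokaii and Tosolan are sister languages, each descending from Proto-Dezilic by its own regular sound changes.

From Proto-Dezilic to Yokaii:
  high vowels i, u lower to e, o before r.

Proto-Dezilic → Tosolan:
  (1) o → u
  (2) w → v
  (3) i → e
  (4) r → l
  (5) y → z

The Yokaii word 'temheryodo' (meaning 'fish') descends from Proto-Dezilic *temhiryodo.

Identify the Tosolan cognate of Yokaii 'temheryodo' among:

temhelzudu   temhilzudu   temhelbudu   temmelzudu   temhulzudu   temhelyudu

temhelzudu

Tosolan: *temhiryodo
  temhiryodo → temhiryudu   [vowel merger]
  temhiryudu (rule 2 does not apply)
  temhiryudu → temheryudu   [vowel merger]
  temheryudu → temhelyudu   [unconditioned shift]
  temhelyudu → temhelzudu   [unconditioned shift]
  giving Tosolan temhelzudu.
The other candidates each miss or misapply at least one Tosolan change.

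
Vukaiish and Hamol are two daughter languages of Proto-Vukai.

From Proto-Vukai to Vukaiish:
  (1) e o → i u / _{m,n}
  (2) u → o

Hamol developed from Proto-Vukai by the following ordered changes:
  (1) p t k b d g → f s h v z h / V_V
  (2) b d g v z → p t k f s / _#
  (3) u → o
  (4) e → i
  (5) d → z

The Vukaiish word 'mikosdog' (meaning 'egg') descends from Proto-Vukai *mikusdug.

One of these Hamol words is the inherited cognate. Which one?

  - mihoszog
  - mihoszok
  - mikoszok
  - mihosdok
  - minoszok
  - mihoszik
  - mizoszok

Hamol: *mikusdug > mihusdug > mihusduk > mihosdok > mihoszok  (by intervocalic lenition, final devoicing, vowel merger, unconditioned shift)
Only 'mihoszok' matches the regular Hamol development of *mikusdug.

mihoszok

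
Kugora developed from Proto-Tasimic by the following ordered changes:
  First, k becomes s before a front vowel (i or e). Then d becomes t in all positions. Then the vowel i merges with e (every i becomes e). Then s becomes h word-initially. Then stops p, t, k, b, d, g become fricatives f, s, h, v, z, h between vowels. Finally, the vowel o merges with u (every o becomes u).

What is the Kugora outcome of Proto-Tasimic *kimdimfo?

Kugora: start from *kimdimfo.
  rule 1 (palatalisation): kimdimfo → simdimfo
  rule 2 (unconditioned shift): simdimfo → simtimfo
  rule 3 (vowel merger): simtimfo → semtemfo
  rule 4 (debuccalisation): semtemfo → hemtemfo
  rule 5: no change — hemtemfo
  rule 6 (vowel merger): hemtemfo → hemtemfu
  ⇒ Kugora hemtemfu

hemtemfu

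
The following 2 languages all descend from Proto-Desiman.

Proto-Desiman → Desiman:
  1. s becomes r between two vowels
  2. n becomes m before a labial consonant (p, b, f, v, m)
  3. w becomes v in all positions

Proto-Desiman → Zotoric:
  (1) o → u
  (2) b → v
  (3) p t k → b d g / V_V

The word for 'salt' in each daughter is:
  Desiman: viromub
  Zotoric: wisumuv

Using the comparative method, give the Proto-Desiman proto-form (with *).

Position 3: Desiman has r, Zotoric has s. Zotoric preserves s here (none of its changes turn any other segment into s), so the proto-segment is *s.
Position 4: Desiman has o, Zotoric has u. Desiman preserves o here (none of its changes turn any other segment into o), so the proto-segment is *o.
Position 1: Desiman has v, Zotoric has w. Zotoric preserves w here (none of its changes turn any other segment into w), so the proto-segment is *w.
Verify the candidate proto-form against each daughter:
Desiman: *wisomub
  wisomub → wiromub   [rhotacism]
  wiromub (rule 2 does not apply)
  wiromub → viromub   [unconditioned shift]
  giving Desiman viromub.
Zotoric: *wisomub > wisumub > wisumuv  (by vowel merger, unconditioned shift)
No other proto-form is consistent with every reflex, so the reconstruction is *wisomub.

*wisomub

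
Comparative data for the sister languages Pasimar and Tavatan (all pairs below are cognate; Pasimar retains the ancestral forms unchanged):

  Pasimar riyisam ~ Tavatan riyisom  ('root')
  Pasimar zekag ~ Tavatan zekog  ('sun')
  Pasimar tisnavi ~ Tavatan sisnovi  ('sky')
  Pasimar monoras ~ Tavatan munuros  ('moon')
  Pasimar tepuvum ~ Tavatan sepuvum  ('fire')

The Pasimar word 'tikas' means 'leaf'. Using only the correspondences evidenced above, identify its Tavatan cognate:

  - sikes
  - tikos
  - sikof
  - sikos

tisnavi ~ sisnovi — Pasimar t corresponds to Tavatan s word-initially before a front vowel.
zekag ~ zekog, monoras ~ munuros — Pasimar a corresponds to Tavatan o after a consonant, before a consonant other than r, m, n, p, b, f, v.
Applying these to Pasimar 'tikas':
  tikas → sikas   (t→s word-initially before a front vowel)
  sikas → sikos   (a→o after a consonant, before a consonant other than r, m, n, p, b, f, v)
So the Tavatan cognate is 'sikos'.

sikos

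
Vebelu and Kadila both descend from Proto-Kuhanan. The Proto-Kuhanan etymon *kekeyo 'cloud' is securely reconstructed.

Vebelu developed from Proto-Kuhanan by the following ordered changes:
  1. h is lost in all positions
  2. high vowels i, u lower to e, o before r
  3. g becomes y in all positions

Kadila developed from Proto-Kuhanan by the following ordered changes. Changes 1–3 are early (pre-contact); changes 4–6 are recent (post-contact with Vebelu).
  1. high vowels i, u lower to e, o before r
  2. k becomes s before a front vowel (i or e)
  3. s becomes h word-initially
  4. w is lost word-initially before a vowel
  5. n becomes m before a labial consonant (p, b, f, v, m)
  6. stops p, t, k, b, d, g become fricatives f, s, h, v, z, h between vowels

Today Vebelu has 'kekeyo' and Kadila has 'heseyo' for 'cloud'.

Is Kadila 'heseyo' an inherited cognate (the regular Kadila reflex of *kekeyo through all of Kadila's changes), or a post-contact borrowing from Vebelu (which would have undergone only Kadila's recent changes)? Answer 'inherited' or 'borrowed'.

inherited

If inherited, *kekeyo would pass through all of Kadila's changes:
Kadila: *kekeyo
  kekeyo (rule 1 does not apply)
  kekeyo → seseyo   [palatalisation]
  seseyo → heseyo   [debuccalisation]
  heseyo (rule 4 does not apply)
  heseyo (rule 5 does not apply)
  heseyo (rule 6 does not apply)
  giving Kadila heseyo.
If borrowed from Vebelu 'kekeyo' after the early changes, it would undergo only the recent ones:
  rule 4 (glide loss): no change (kekeyo)
  rule 5 (nasal place assimilation): no change (kekeyo)
  rule 6 (intervocalic lenition): kekeyo → keheyo
  ⇒ as a loan: keheyo
Kadila 'heseyo' matches the inherited outcome exactly, so it is an inherited cognate, not a loan.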